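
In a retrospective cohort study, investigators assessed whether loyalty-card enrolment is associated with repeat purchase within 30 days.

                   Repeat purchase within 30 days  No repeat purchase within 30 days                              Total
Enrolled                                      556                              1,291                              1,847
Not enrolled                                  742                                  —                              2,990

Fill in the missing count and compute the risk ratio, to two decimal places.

1.21

The missing cell is in the unexposed row: 2990 − 742 = 2248.
So a = 556, b = 1291, c = 742, d = 2248.
RR = [a/(a+b)] / [c/(c+d)] = (556/1847) / (742/2990) = 0.30103/0.24816 = 1.21304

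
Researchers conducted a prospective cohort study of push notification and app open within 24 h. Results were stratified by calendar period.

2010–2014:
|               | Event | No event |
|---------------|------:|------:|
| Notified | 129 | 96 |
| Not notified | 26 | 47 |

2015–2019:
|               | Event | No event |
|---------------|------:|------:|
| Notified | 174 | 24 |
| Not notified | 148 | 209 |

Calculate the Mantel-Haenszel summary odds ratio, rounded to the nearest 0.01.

OR_MH = Σ(aᵢdᵢ/nᵢ) / Σ(bᵢcᵢ/nᵢ), where nᵢ is the stratum total.
Stratum 1 (2010–2014): n = 298; a·d/n = 129·47/298 = 20.3456; b·c/n = 96·26/298 = 8.3758
Stratum 2 (2015–2019): n = 555; a·d/n = 174·209/555 = 65.5243; b·c/n = 24·148/555 = 6.4000
OR_MH = (20.3456 + 65.5243) / (8.3758 + 6.4000) = 85.8700 / 14.7758 = 5.81151

5.81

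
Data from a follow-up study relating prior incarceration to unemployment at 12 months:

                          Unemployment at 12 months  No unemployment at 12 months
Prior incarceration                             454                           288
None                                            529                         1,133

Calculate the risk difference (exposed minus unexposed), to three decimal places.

Cells: a = 454, b = 288, c = 529, d = 1133.
Risk in exposed = 454/742 = 0.611860; risk in unexposed = 529/1662 = 0.318291.
Risk difference = 0.611860 − 0.318291 = 0.293569

0.294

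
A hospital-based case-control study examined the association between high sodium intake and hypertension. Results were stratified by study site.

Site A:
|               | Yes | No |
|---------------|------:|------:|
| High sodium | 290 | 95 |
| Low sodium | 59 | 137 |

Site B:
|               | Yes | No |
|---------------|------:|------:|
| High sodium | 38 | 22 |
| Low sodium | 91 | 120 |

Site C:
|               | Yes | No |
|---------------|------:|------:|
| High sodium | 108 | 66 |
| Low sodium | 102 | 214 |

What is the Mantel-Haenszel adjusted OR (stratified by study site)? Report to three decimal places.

4.302

OR_MH = Σ(aᵢdᵢ/nᵢ) / Σ(bᵢcᵢ/nᵢ), where nᵢ is the stratum total.
Stratum 1 (Site A): n = 581; a·d/n = 290·137/581 = 68.3821; b·c/n = 95·59/581 = 9.6472
Stratum 2 (Site B): n = 271; a·d/n = 38·120/271 = 16.8266; b·c/n = 22·91/271 = 7.3875
Stratum 3 (Site C): n = 490; a·d/n = 108·214/490 = 47.1673; b·c/n = 66·102/490 = 13.7388
OR_MH = (68.3821 + 16.8266 + 47.1673) / (9.6472 + 7.3875 + 13.7388) = 132.3760 / 30.7734 = 4.30164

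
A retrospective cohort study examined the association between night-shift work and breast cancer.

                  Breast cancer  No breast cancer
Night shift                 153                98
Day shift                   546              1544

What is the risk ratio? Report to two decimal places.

2.33

Cells: a = 153, b = 98, c = 546, d = 1544.
Risk in exposed = 153/251 = 0.60956; risk in unexposed = 546/2090 = 0.26124.
RR = 0.60956 / 0.26124 = 2.33330
The risk among the exposed is 2.33 times that among the unexposed.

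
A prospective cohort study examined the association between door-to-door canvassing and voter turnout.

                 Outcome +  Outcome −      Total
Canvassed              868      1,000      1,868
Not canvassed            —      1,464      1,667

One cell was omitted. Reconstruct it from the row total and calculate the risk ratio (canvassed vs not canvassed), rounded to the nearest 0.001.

3.816

The missing cell is in the unexposed row: 1667 − 1464 = 203.
So a = 868, b = 1000, c = 203, d = 1464.
RR = [a/(a+b)] / [c/(c+d)] = (868/1868) / (203/1667) = 0.46467/0.12178 = 3.81577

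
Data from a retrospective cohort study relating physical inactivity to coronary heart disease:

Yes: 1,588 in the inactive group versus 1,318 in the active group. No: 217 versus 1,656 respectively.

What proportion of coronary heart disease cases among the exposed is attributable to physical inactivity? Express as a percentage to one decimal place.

From the description: a = 1588, b = 217, c = 1318, d = 1656.
Risk in exposed = 1588/1805 = 0.87978; risk in unexposed = 1318/2974 = 0.44317.
RR = 0.87978/0.44317 = 1.98518
AR% = (RR − 1)/RR × 100 = (1.98518 − 1)/1.98518 × 100 = 49.6266%

49.6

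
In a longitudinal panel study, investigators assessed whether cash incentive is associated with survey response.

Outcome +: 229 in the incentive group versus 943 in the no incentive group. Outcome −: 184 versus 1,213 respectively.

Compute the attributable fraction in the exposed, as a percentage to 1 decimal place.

From the description: a = 229, b = 184, c = 943, d = 1213.
Risk in exposed = 229/413 = 0.55448; risk in unexposed = 943/2156 = 0.43738.
RR = 0.55448/0.43738 = 1.26772
AR% = (RR − 1)/RR × 100 = (1.26772 − 1)/1.26772 × 100 = 21.1181%

21.1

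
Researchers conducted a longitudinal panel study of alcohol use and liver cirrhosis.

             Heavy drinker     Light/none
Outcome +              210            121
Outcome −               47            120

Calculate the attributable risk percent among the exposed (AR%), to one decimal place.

Reading the table with exposure as columns: a = 210 (Heavy drinker, case), b = 47 (Heavy drinker, non-case), c = 121 (Light/none, case), d = 120.
Risk in exposed = 210/257 = 0.81712; risk in unexposed = 121/241 = 0.50207.
RR = 0.81712/0.50207 = 1.62749
AR% = (RR − 1)/RR × 100 = (1.62749 − 1)/1.62749 × 100 = 38.5556%

38.6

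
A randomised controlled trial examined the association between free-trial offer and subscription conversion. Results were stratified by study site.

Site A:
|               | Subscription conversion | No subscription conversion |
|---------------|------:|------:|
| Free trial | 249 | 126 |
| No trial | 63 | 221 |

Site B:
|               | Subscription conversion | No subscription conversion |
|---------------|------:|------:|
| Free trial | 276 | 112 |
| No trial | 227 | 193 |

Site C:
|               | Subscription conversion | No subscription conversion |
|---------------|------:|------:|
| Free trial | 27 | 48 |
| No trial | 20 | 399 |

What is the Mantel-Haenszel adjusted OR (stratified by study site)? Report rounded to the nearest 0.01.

OR_MH = Σ(aᵢdᵢ/nᵢ) / Σ(bᵢcᵢ/nᵢ), where nᵢ is the stratum total.
Stratum 1 (Site A): n = 659; a·d/n = 249·221/659 = 83.5038; b·c/n = 126·63/659 = 12.0455
Stratum 2 (Site B): n = 808; a·d/n = 276·193/808 = 65.9257; b·c/n = 112·227/808 = 31.4653
Stratum 3 (Site C): n = 494; a·d/n = 27·399/494 = 21.8077; b·c/n = 48·20/494 = 1.9433
OR_MH = (83.5038 + 65.9257 + 21.8077) / (12.0455 + 31.4653 + 1.9433) = 171.2372 / 45.4542 = 3.76725

3.77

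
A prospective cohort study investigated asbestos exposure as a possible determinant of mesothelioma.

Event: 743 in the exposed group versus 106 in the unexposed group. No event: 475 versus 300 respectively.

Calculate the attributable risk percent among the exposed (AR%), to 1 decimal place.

From the description: a = 743, b = 475, c = 106, d = 300.
Risk in exposed = 743/1218 = 0.61002; risk in unexposed = 106/406 = 0.26108.
RR = 0.61002/0.26108 = 2.33648
AR% = (RR − 1)/RR × 100 = (2.33648 − 1)/2.33648 × 100 = 57.2005%

57.2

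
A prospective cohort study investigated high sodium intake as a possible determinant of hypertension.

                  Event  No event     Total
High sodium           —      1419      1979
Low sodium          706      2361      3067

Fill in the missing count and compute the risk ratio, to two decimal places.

1.23

The missing cell is in the exposed row: 1979 − 1419 = 560.
So a = 560, b = 1419, c = 706, d = 2361.
RR = [a/(a+b)] / [c/(c+d)] = (560/1979) / (706/3067) = 0.28297/0.23019 = 1.22928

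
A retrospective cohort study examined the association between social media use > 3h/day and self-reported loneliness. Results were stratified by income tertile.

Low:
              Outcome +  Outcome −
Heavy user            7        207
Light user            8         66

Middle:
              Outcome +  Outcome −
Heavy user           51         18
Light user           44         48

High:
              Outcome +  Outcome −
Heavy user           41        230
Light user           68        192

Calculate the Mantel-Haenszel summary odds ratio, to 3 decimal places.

0.788

OR_MH = Σ(aᵢdᵢ/nᵢ) / Σ(bᵢcᵢ/nᵢ), where nᵢ is the stratum total.
Stratum 1 (Low): n = 288; a·d/n = 7·66/288 = 1.6042; b·c/n = 207·8/288 = 5.7500
Stratum 2 (Middle): n = 161; a·d/n = 51·48/161 = 15.2050; b·c/n = 18·44/161 = 4.9193
Stratum 3 (High): n = 531; a·d/n = 41·192/531 = 14.8249; b·c/n = 230·68/531 = 29.4539
OR_MH = (1.6042 + 15.2050 + 14.8249) / (5.7500 + 4.9193 + 29.4539) = 31.6340 / 40.1231 = 0.78842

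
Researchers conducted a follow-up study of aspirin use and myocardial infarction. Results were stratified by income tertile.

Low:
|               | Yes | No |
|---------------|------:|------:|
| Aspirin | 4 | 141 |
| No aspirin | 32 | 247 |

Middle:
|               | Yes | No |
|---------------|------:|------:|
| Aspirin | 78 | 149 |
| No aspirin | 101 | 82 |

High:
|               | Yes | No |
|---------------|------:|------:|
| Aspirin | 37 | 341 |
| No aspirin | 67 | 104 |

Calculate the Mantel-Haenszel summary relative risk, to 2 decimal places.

RR_MH = Σ(aᵢ·n₀ᵢ/nᵢ) / Σ(cᵢ·n₁ᵢ/nᵢ), with n₁ᵢ = aᵢ+bᵢ (exposed), n₀ᵢ = cᵢ+dᵢ (unexposed), nᵢ = n₁ᵢ+n₀ᵢ.
Stratum 1 (Low): n₁ = 145, n₀ = 279, n = 424; a·n₀/n = 4·279/424 = 2.6321; c·n₁/n = 32·145/424 = 10.9434
Stratum 2 (Middle): n₁ = 227, n₀ = 183, n = 410; a·n₀/n = 78·183/410 = 34.8146; c·n₁/n = 101·227/410 = 55.9195
Stratum 3 (High): n₁ = 378, n₀ = 171, n = 549; a·n₀/n = 37·171/549 = 11.5246; c·n₁/n = 67·378/549 = 46.1311
RR_MH = (2.6321 + 34.8146 + 11.5246) / (10.9434 + 55.9195 + 46.1311) = 48.9713 / 112.9941 = 0.43340

0.43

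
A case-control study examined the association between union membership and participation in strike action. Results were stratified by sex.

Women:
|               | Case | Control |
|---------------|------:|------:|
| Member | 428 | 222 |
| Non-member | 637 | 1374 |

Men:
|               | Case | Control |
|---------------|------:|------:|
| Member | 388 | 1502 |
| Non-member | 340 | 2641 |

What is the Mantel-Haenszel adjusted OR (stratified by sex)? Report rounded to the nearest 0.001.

2.730

OR_MH = Σ(aᵢdᵢ/nᵢ) / Σ(bᵢcᵢ/nᵢ), where nᵢ is the stratum total.
Stratum 1 (Women): n = 2661; a·d/n = 428·1374/2661 = 220.9966; b·c/n = 222·637/2661 = 53.1432
Stratum 2 (Men): n = 4871; a·d/n = 388·2641/4871 = 210.3691; b·c/n = 1502·340/4871 = 104.8409
OR_MH = (220.9966 + 210.3691) / (53.1432 + 104.8409) = 431.3657 / 157.9841 = 2.73044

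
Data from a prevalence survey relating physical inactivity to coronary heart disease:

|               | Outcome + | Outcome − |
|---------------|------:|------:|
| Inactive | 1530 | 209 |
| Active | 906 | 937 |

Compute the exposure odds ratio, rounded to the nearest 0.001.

7.571

Cells: a = 1530, b = 209, c = 906, d = 937.
OR = (a·d)/(b·c) = (1530 × 937) / (209 × 906) = 1433610 / 189354 = 7.57106
The odds of coronary heart disease are about 7.57 times as high in the inactive group.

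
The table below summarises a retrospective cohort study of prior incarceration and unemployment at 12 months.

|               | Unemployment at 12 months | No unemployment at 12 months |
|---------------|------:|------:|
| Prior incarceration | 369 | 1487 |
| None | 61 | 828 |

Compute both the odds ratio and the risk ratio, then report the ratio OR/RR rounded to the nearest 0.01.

1.16

Cells: a = 369, b = 1487, c = 61, d = 828.
OR = (369·828)/(1487·61) = 305532/90707 = 3.36834
Risk in exposed = 369/1856 = 0.19881; risk in unexposed = 61/889 = 0.06862; RR = 2.89748
OR/RR = 3.36834 / 2.89748 = 1.16251
The outcome is not rare, so the OR lies further from 1 than the RR.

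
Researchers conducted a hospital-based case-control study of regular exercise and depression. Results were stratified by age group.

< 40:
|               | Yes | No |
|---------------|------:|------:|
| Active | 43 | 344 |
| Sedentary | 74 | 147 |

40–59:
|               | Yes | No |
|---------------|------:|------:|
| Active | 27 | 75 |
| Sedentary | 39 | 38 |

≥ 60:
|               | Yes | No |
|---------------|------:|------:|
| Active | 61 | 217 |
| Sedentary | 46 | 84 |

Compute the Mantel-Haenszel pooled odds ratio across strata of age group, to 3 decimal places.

OR_MH = Σ(aᵢdᵢ/nᵢ) / Σ(bᵢcᵢ/nᵢ), where nᵢ is the stratum total.
Stratum 1 (< 40): n = 608; a·d/n = 43·147/608 = 10.3964; b·c/n = 344·74/608 = 41.8684
Stratum 2 (40–59): n = 179; a·d/n = 27·38/179 = 5.7318; b·c/n = 75·39/179 = 16.3408
Stratum 3 (≥ 60): n = 408; a·d/n = 61·84/408 = 12.5588; b·c/n = 217·46/408 = 24.4657
OR_MH = (10.3964 + 5.7318 + 12.5588) / (41.8684 + 16.3408 + 24.4657) = 28.6870 / 82.6749 = 0.34699

0.347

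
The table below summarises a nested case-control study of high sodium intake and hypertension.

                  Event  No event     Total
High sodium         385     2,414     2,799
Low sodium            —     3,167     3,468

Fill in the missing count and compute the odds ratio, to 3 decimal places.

The missing cell is in the unexposed row: 3468 − 3167 = 301.
So a = 385, b = 2414, c = 301, d = 3167.
OR = (a·d)/(b·c) = (385 × 3167) / (2414 × 301) = 1219295 / 726614 = 1.67805

1.678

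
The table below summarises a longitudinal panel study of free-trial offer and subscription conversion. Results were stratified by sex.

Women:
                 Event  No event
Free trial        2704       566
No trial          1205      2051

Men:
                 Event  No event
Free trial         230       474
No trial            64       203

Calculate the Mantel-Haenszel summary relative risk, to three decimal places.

2.172

RR_MH = Σ(aᵢ·n₀ᵢ/nᵢ) / Σ(cᵢ·n₁ᵢ/nᵢ), with n₁ᵢ = aᵢ+bᵢ (exposed), n₀ᵢ = cᵢ+dᵢ (unexposed), nᵢ = n₁ᵢ+n₀ᵢ.
Stratum 1 (Women): n₁ = 3270, n₀ = 3256, n = 6526; a·n₀/n = 2704·3256/6526 = 1349.0996; c·n₁/n = 1205·3270/6526 = 603.7925
Stratum 2 (Men): n₁ = 704, n₀ = 267, n = 971; a·n₀/n = 230·267/971 = 63.2441; c·n₁/n = 64·704/971 = 46.4016
RR_MH = (1349.0996 + 63.2441) / (603.7925 + 46.4016) = 1412.3437 / 650.1942 = 2.17219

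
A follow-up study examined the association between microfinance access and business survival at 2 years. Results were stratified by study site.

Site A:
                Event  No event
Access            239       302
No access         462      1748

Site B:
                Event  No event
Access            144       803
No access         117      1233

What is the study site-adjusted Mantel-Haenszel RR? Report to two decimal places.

1.99

RR_MH = Σ(aᵢ·n₀ᵢ/nᵢ) / Σ(cᵢ·n₁ᵢ/nᵢ), with n₁ᵢ = aᵢ+bᵢ (exposed), n₀ᵢ = cᵢ+dᵢ (unexposed), nᵢ = n₁ᵢ+n₀ᵢ.
Stratum 1 (Site A): n₁ = 541, n₀ = 2210, n = 2751; a·n₀/n = 239·2210/2751 = 191.9993; c·n₁/n = 462·541/2751 = 90.8550
Stratum 2 (Site B): n₁ = 947, n₀ = 1350, n = 2297; a·n₀/n = 144·1350/2297 = 84.6321; c·n₁/n = 117·947/2297 = 48.2364
RR_MH = (191.9993 + 84.6321) / (90.8550 + 48.2364) = 276.6314 / 139.0914 = 1.98885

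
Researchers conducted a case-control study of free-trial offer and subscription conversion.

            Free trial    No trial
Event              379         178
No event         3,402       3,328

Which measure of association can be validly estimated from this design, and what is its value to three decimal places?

2.083

Reading the table with exposure as columns: a = 379 (Free trial, case), b = 3402 (Free trial, non-case), c = 178 (No trial, case), d = 3328.
This is a case-control study: participants were sampled on outcome status, so risks in the source population cannot be estimated directly — relative risk is not valid here. The odds ratio is the appropriate measure.
OR = (a·d)/(b·c) = (379 × 3328) / (3402 × 178) = 1261312 / 605556 = 2.08290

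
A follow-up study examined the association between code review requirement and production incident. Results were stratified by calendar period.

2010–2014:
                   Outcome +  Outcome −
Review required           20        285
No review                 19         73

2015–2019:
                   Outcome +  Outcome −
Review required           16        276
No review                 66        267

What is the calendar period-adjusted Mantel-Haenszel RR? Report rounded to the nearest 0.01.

RR_MH = Σ(aᵢ·n₀ᵢ/nᵢ) / Σ(cᵢ·n₁ᵢ/nᵢ), with n₁ᵢ = aᵢ+bᵢ (exposed), n₀ᵢ = cᵢ+dᵢ (unexposed), nᵢ = n₁ᵢ+n₀ᵢ.
Stratum 1 (2010–2014): n₁ = 305, n₀ = 92, n = 397; a·n₀/n = 20·92/397 = 4.6348; c·n₁/n = 19·305/397 = 14.5970
Stratum 2 (2015–2019): n₁ = 292, n₀ = 333, n = 625; a·n₀/n = 16·333/625 = 8.5248; c·n₁/n = 66·292/625 = 30.8352
RR_MH = (4.6348 + 8.5248) / (14.5970 + 30.8352) = 13.1596 / 45.4322 = 0.28965

0.29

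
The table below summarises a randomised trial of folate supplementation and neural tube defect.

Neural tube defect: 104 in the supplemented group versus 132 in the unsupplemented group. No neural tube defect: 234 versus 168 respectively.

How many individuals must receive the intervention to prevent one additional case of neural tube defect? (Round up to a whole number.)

Risk in treated group = 104/338 = 0.30769; risk in control = 132/300 = 0.44000.
Absolute risk reduction = 0.44000 − 0.30769 = 0.13231
NNT = 1 / ARR = 1 / 0.13231 = 7.558 → round up → 8

8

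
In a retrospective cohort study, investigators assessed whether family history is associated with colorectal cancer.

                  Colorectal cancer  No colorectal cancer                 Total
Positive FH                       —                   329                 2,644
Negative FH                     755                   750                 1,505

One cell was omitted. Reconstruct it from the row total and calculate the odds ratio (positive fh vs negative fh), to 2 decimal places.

6.99

The missing cell is in the exposed row: 2644 − 329 = 2315.
So a = 2315, b = 329, c = 755, d = 750.
OR = (a·d)/(b·c) = (2315 × 750) / (329 × 755) = 1736250 / 248395 = 6.98987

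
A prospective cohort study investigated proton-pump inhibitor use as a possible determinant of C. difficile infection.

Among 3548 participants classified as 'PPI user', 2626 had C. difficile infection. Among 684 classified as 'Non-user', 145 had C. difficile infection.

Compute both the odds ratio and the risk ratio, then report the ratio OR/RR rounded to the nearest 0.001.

3.032

From the description: a = 2626, b = 922, c = 145, d = 539.
OR = (2626·539)/(922·145) = 1415414/133690 = 10.58728
Risk in exposed = 2626/3548 = 0.74014; risk in unexposed = 145/684 = 0.21199; RR = 3.49140
OR/RR = 10.58728 / 3.49140 = 3.03239
The outcome is not rare, so the OR lies further from 1 than the RR.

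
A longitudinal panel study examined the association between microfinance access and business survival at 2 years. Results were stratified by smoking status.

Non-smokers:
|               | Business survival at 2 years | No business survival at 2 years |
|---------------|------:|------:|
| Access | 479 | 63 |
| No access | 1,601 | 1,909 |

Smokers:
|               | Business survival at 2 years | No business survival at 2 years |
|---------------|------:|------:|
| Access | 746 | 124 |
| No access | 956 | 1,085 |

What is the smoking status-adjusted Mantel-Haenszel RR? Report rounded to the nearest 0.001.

1.876

RR_MH = Σ(aᵢ·n₀ᵢ/nᵢ) / Σ(cᵢ·n₁ᵢ/nᵢ), with n₁ᵢ = aᵢ+bᵢ (exposed), n₀ᵢ = cᵢ+dᵢ (unexposed), nᵢ = n₁ᵢ+n₀ᵢ.
Stratum 1 (Non-smokers): n₁ = 542, n₀ = 3510, n = 4052; a·n₀/n = 479·3510/4052 = 414.9284; c·n₁/n = 1601·542/4052 = 214.1515
Stratum 2 (Smokers): n₁ = 870, n₀ = 2041, n = 2911; a·n₀/n = 746·2041/2911 = 523.0457; c·n₁/n = 956·870/2911 = 285.7162
RR_MH = (414.9284 + 523.0457) / (214.1515 + 285.7162) = 937.9741 / 499.8678 = 1.87644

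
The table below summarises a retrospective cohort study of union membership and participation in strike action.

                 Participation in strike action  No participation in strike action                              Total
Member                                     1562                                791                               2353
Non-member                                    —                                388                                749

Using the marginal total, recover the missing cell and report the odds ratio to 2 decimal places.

The missing cell is in the unexposed row: 749 − 388 = 361.
So a = 1562, b = 791, c = 361, d = 388.
OR = (a·d)/(b·c) = (1562 × 388) / (791 × 361) = 606056 / 285551 = 2.12241

2.12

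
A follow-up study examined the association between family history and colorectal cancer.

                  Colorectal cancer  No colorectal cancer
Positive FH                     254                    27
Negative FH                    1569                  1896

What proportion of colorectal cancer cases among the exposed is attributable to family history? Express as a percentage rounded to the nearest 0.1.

49.9

Cells: a = 254, b = 27, c = 1569, d = 1896.
Risk in exposed = 254/281 = 0.90391; risk in unexposed = 1569/3465 = 0.45281.
RR = 0.90391/0.45281 = 1.99622
AR% = (RR − 1)/RR × 100 = (1.99622 − 1)/1.99622 × 100 = 49.9052%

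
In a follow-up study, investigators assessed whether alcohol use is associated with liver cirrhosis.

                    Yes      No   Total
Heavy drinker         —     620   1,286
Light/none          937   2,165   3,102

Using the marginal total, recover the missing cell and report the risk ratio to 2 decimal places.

1.71

The missing cell is in the exposed row: 1286 − 620 = 666.
So a = 666, b = 620, c = 937, d = 2165.
RR = [a/(a+b)] / [c/(c+d)] = (666/1286) / (937/3102) = 0.51788/0.30206 = 1.71449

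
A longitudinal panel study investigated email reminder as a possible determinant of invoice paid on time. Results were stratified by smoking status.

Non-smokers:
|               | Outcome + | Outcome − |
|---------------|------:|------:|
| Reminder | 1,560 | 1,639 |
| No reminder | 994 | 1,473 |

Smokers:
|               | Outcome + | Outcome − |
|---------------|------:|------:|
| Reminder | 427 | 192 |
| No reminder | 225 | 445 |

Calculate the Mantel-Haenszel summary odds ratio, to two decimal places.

1.72

OR_MH = Σ(aᵢdᵢ/nᵢ) / Σ(bᵢcᵢ/nᵢ), where nᵢ is the stratum total.
Stratum 1 (Non-smokers): n = 5666; a·d/n = 1560·1473/5666 = 405.5559; b·c/n = 1639·994/5666 = 287.5337
Stratum 2 (Smokers): n = 1289; a·d/n = 427·445/1289 = 147.4127; b·c/n = 192·225/1289 = 33.5144
OR_MH = (405.5559 + 147.4127) / (287.5337 + 33.5144) = 552.9687 / 321.0481 = 1.72239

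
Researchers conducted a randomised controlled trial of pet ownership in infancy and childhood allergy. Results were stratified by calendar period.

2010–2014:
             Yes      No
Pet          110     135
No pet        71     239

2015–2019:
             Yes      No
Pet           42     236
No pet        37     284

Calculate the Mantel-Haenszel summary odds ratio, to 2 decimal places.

OR_MH = Σ(aᵢdᵢ/nᵢ) / Σ(bᵢcᵢ/nᵢ), where nᵢ is the stratum total.
Stratum 1 (2010–2014): n = 555; a·d/n = 110·239/555 = 47.3694; b·c/n = 135·71/555 = 17.2703
Stratum 2 (2015–2019): n = 599; a·d/n = 42·284/599 = 19.9132; b·c/n = 236·37/599 = 14.5776
OR_MH = (47.3694 + 19.9132) / (17.2703 + 14.5776) = 67.2826 / 31.8479 = 2.11262

2.11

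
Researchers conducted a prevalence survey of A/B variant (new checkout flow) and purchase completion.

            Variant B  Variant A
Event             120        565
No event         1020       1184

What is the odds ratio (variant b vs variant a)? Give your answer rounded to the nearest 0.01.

Reading the table with exposure as columns: a = 120 (Variant B, case), b = 1020 (Variant B, non-case), c = 565 (Variant A, case), d = 1184.
OR = (a·d)/(b·c) = (120 × 1184) / (1020 × 565) = 142080 / 576300 = 0.24654
Exposure is associated with lower odds of purchase completion (OR = 0.25 < 1).

0.25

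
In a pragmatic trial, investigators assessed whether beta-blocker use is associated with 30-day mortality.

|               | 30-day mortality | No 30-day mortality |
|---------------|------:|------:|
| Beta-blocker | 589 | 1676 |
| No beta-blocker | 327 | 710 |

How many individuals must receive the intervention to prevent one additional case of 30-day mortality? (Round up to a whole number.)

19

Risk in treated group = 589/2265 = 0.26004; risk in control = 327/1037 = 0.31533.
Absolute risk reduction = 0.31533 − 0.26004 = 0.05529
NNT = 1 / ARR = 1 / 0.05529 = 18.087 → round up → 19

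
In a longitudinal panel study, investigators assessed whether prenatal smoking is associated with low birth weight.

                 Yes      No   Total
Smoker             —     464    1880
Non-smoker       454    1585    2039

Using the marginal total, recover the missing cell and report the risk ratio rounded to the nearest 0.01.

The missing cell is in the exposed row: 1880 − 464 = 1416.
So a = 1416, b = 464, c = 454, d = 1585.
RR = [a/(a+b)] / [c/(c+d)] = (1416/1880) / (454/2039) = 0.75319/0.22266 = 3.38273

3.38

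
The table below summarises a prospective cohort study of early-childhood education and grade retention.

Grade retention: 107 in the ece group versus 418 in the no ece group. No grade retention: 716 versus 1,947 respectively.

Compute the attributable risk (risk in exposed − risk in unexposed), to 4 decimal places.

-0.0467

From the description: a = 107, b = 716, c = 418, d = 1947.
Risk in exposed = 107/823 = 0.130012; risk in unexposed = 418/2365 = 0.176744.
Risk difference = 0.130012 − 0.176744 = -0.046732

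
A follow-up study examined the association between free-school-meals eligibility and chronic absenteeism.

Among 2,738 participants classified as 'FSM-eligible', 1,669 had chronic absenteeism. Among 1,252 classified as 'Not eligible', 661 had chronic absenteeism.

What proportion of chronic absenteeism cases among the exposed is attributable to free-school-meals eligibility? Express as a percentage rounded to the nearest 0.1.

13.4

From the description: a = 1669, b = 1069, c = 661, d = 591.
Risk in exposed = 1669/2738 = 0.60957; risk in unexposed = 661/1252 = 0.52796.
RR = 0.60957/0.52796 = 1.15458
AR% = (RR − 1)/RR × 100 = (1.15458 − 1)/1.15458 × 100 = 13.3888%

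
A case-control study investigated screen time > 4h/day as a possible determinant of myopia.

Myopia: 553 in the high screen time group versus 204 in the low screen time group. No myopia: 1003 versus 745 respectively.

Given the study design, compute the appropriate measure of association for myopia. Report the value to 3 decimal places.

2.013

From the description: a = 553, b = 1003, c = 204, d = 745.
This is a case-control study: participants were sampled on outcome status, so risks in the source population cannot be estimated directly — relative risk is not valid here. The odds ratio is the appropriate measure.
OR = (a·d)/(b·c) = (553 × 745) / (1003 × 204) = 411985 / 204612 = 2.01349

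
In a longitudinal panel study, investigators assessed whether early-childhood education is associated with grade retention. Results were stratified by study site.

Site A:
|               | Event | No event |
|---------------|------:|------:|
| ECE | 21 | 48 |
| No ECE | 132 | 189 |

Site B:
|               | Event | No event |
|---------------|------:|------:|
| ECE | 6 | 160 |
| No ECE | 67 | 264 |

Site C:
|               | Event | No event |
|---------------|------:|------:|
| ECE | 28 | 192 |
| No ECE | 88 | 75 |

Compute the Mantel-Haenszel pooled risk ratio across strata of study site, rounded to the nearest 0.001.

RR_MH = Σ(aᵢ·n₀ᵢ/nᵢ) / Σ(cᵢ·n₁ᵢ/nᵢ), with n₁ᵢ = aᵢ+bᵢ (exposed), n₀ᵢ = cᵢ+dᵢ (unexposed), nᵢ = n₁ᵢ+n₀ᵢ.
Stratum 1 (Site A): n₁ = 69, n₀ = 321, n = 390; a·n₀/n = 21·321/390 = 17.2846; c·n₁/n = 132·69/390 = 23.3538
Stratum 2 (Site B): n₁ = 166, n₀ = 331, n = 497; a·n₀/n = 6·331/497 = 3.9960; c·n₁/n = 67·166/497 = 22.3783
Stratum 3 (Site C): n₁ = 220, n₀ = 163, n = 383; a·n₀/n = 28·163/383 = 11.9164; c·n₁/n = 88·220/383 = 50.5483
RR_MH = (17.2846 + 3.9960 + 11.9164) / (23.3538 + 22.3783 + 50.5483) = 33.1970 / 96.2804 = 0.34480

0.345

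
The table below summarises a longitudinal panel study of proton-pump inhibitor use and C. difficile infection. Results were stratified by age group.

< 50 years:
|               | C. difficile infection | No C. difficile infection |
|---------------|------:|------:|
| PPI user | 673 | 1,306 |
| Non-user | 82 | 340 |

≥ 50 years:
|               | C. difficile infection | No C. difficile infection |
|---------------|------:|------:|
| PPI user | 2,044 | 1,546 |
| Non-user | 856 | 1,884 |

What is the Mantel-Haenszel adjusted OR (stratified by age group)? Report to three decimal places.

OR_MH = Σ(aᵢdᵢ/nᵢ) / Σ(bᵢcᵢ/nᵢ), where nᵢ is the stratum total.
Stratum 1 (< 50 years): n = 2401; a·d/n = 673·340/2401 = 95.3020; b·c/n = 1306·82/2401 = 44.6031
Stratum 2 (≥ 50 years): n = 6330; a·d/n = 2044·1884/6330 = 608.3564; b·c/n = 1546·856/6330 = 209.0641
OR_MH = (95.3020 + 608.3564) / (44.6031 + 209.0641) = 703.6584 / 253.6672 = 2.77394

2.774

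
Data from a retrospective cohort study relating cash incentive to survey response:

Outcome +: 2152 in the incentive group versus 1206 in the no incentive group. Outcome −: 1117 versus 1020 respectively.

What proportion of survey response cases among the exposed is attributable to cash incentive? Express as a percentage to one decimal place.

From the description: a = 2152, b = 1117, c = 1206, d = 1020.
Risk in exposed = 2152/3269 = 0.65831; risk in unexposed = 1206/2226 = 0.54178.
RR = 0.65831/0.54178 = 1.21508
AR% = (RR − 1)/RR × 100 = (1.21508 − 1)/1.21508 × 100 = 17.7010%

17.7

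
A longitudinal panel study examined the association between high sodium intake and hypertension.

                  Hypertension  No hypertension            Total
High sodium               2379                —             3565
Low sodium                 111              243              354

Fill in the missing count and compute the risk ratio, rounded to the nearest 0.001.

2.128

The missing cell is in the exposed row: 3565 − 2379 = 1186.
So a = 2379, b = 1186, c = 111, d = 243.
RR = [a/(a+b)] / [c/(c+d)] = (2379/3565) / (111/354) = 0.66732/0.31356 = 2.12821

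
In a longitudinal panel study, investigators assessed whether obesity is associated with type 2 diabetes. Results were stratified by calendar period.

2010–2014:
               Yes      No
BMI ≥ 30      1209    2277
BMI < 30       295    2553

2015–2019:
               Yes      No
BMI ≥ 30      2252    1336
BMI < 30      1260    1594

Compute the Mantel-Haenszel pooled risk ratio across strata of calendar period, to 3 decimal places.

1.784

RR_MH = Σ(aᵢ·n₀ᵢ/nᵢ) / Σ(cᵢ·n₁ᵢ/nᵢ), with n₁ᵢ = aᵢ+bᵢ (exposed), n₀ᵢ = cᵢ+dᵢ (unexposed), nᵢ = n₁ᵢ+n₀ᵢ.
Stratum 1 (2010–2014): n₁ = 3486, n₀ = 2848, n = 6334; a·n₀/n = 1209·2848/6334 = 543.6110; c·n₁/n = 295·3486/6334 = 162.3571
Stratum 2 (2015–2019): n₁ = 3588, n₀ = 2854, n = 6442; a·n₀/n = 2252·2854/6442 = 997.7038; c·n₁/n = 1260·3588/6442 = 701.7821
RR_MH = (543.6110 + 997.7038) / (162.3571 + 701.7821) = 1541.3148 / 864.1392 = 1.78364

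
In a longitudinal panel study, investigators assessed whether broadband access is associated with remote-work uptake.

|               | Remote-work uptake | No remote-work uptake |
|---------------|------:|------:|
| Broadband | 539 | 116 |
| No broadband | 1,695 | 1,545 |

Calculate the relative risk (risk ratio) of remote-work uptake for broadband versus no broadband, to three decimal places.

1.573

Cells: a = 539, b = 116, c = 1695, d = 1545.
Risk in exposed = 539/655 = 0.82290; risk in unexposed = 1695/3240 = 0.52315.
RR = 0.82290 / 0.52315 = 1.57298
The risk among the exposed is 1.57 times that among the unexposed.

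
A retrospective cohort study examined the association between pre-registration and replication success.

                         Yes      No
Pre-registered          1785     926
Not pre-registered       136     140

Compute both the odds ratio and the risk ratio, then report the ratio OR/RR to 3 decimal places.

Cells: a = 1785, b = 926, c = 136, d = 140.
OR = (1785·140)/(926·136) = 249900/125936 = 1.98434
Risk in exposed = 1785/2711 = 0.65843; risk in unexposed = 136/276 = 0.49275; RR = 1.33622
OR/RR = 1.98434 / 1.33622 = 1.48504
The outcome is not rare, so the OR lies further from 1 than the RR.

1.485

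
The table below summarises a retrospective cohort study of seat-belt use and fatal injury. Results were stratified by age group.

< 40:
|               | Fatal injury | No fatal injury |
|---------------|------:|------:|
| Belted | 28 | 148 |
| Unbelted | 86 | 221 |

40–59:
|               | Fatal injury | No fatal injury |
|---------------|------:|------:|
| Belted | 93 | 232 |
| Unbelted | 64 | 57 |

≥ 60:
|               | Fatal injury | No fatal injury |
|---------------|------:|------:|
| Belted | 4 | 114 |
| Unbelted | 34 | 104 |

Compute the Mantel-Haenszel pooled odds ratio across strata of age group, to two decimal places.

0.35

OR_MH = Σ(aᵢdᵢ/nᵢ) / Σ(bᵢcᵢ/nᵢ), where nᵢ is the stratum total.
Stratum 1 (< 40): n = 483; a·d/n = 28·221/483 = 12.8116; b·c/n = 148·86/483 = 26.3520
Stratum 2 (40–59): n = 446; a·d/n = 93·57/446 = 11.8857; b·c/n = 232·64/446 = 33.2915
Stratum 3 (≥ 60): n = 256; a·d/n = 4·104/256 = 1.6250; b·c/n = 114·34/256 = 15.1406
OR_MH = (12.8116 + 11.8857 + 1.6250) / (26.3520 + 33.2915 + 15.1406) = 26.3222 / 74.7841 = 0.35198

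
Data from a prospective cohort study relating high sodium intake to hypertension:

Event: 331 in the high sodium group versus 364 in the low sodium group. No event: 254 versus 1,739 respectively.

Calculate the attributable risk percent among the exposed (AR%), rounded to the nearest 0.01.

From the description: a = 331, b = 254, c = 364, d = 1739.
Risk in exposed = 331/585 = 0.56581; risk in unexposed = 364/2103 = 0.17309.
RR = 0.56581/0.17309 = 3.26896
AR% = (RR − 1)/RR × 100 = (3.26896 − 1)/3.26896 × 100 = 69.4093%

69.41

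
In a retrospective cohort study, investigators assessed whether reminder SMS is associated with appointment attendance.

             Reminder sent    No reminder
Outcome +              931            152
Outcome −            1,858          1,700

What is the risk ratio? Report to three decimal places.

Reading the table with exposure as columns: a = 931 (Reminder sent, case), b = 1858 (Reminder sent, non-case), c = 152 (No reminder, case), d = 1700.
Risk in exposed = 931/2789 = 0.33381; risk in unexposed = 152/1852 = 0.08207.
RR = 0.33381 / 0.08207 = 4.06723
The risk among the exposed is 4.07 times that among the unexposed.

4.067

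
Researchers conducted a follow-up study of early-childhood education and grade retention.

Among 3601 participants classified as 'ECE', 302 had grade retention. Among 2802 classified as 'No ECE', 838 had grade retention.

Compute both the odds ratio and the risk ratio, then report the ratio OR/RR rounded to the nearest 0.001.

From the description: a = 302, b = 3299, c = 838, d = 1964.
OR = (302·1964)/(3299·838) = 593128/2764562 = 0.21455
Risk in exposed = 302/3601 = 0.08387; risk in unexposed = 838/2802 = 0.29907; RR = 0.28042
OR/RR = 0.21455 / 0.28042 = 0.76509
The outcome is not rare, so the OR lies further from 1 than the RR.

0.765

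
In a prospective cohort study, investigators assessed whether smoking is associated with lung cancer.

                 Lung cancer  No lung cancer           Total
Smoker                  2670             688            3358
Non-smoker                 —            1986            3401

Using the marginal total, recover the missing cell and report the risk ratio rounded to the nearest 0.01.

1.91

The missing cell is in the unexposed row: 3401 − 1986 = 1415.
So a = 2670, b = 688, c = 1415, d = 1986.
RR = [a/(a+b)] / [c/(c+d)] = (2670/3358) / (1415/3401) = 0.79512/0.41605 = 1.91109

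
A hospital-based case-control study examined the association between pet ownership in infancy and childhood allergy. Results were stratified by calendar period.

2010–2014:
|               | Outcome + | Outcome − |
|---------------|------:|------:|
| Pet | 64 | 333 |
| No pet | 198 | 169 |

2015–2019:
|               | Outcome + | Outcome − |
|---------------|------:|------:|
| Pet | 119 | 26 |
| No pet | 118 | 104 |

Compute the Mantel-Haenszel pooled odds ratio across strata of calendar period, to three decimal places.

OR_MH = Σ(aᵢdᵢ/nᵢ) / Σ(bᵢcᵢ/nᵢ), where nᵢ is the stratum total.
Stratum 1 (2010–2014): n = 764; a·d/n = 64·169/764 = 14.1571; b·c/n = 333·198/764 = 86.3010
Stratum 2 (2015–2019): n = 367; a·d/n = 119·104/367 = 33.7221; b·c/n = 26·118/367 = 8.3597
OR_MH = (14.1571 + 33.7221) / (86.3010 + 8.3597) = 47.8791 / 94.6607 = 0.50580

0.506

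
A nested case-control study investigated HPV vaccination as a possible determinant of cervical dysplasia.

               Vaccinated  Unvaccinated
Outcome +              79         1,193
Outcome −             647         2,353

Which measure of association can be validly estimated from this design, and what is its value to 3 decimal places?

0.241

Reading the table with exposure as columns: a = 79 (Vaccinated, case), b = 647 (Vaccinated, non-case), c = 1193 (Unvaccinated, case), d = 2353.
This is a nested case-control study: participants were sampled on outcome status, so risks in the source population cannot be estimated directly — relative risk is not valid here. The odds ratio is the appropriate measure.
OR = (a·d)/(b·c) = (79 × 2353) / (647 × 1193) = 185887 / 771871 = 0.24083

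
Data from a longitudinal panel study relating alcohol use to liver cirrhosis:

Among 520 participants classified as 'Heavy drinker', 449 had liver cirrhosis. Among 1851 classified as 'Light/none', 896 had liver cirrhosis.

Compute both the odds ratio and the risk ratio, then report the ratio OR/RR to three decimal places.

From the description: a = 449, b = 71, c = 896, d = 955.
OR = (449·955)/(71·896) = 428795/63616 = 6.74036
Risk in exposed = 449/520 = 0.86346; risk in unexposed = 896/1851 = 0.48406; RR = 1.78378
OR/RR = 6.74036 / 1.78378 = 3.77870
The outcome is not rare, so the OR lies further from 1 than the RR.

3.779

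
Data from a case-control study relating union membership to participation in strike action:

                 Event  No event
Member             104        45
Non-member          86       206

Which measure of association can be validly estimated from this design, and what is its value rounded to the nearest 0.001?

Cells: a = 104, b = 45, c = 86, d = 206.
This is a case-control study: participants were sampled on outcome status, so risks in the source population cannot be estimated directly — relative risk is not valid here. The odds ratio is the appropriate measure.
OR = (a·d)/(b·c) = (104 × 206) / (45 × 86) = 21424 / 3870 = 5.53592

5.536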